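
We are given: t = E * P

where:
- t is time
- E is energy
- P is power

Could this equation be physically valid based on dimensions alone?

No

t (time) has dimensions [T].
E (energy) has dimensions [L^2 M T^-2].
P (power) has dimensions [L^2 M T^-3].

Left side: [T]
Right side: [L^4 M^2 T^-5]

The two sides have different dimensions, so the equation is NOT dimensionally consistent.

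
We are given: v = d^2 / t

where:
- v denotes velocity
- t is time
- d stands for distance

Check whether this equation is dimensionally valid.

No

v (velocity) has dimensions [L T^-1].
t (time) has dimensions [T].
d (distance) has dimensions [L].

Left side: [L T^-1]
Right side: [L^2 T^-1]

The two sides have different dimensions, so the equation is NOT dimensionally consistent.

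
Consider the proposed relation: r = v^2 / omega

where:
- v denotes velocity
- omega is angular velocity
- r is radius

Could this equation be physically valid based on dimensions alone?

No

v (velocity) has dimensions [L T^-1].
omega (angular velocity) has dimensions [T^-1].
r (radius) has dimensions [L].

Left side: [L]
Right side: [L^2 T^-1]

The two sides have different dimensions, so the equation is NOT dimensionally consistent.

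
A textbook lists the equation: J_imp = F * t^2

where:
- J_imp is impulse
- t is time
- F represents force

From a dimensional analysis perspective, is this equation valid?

No

J_imp (impulse) has dimensions [L M T^-1].
t (time) has dimensions [T].
F (force) has dimensions [L M T^-2].

Left side: [L M T^-1]
Right side: [L M]

The two sides have different dimensions, so the equation is NOT dimensionally consistent.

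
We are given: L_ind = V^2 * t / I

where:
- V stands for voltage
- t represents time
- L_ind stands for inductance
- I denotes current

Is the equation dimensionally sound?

No

V (voltage) has dimensions [I^-1 L^2 M T^-3].
t (time) has dimensions [T].
L_ind (inductance) has dimensions [I^-2 L^2 M T^-2].
I (current) has dimensions [I].

Left side: [I^-2 L^2 M T^-2]
Right side: [I^-3 L^4 M^2 T^-5]

The two sides have different dimensions, so the equation is NOT dimensionally consistent.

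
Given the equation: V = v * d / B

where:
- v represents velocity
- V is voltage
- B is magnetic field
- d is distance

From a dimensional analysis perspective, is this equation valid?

No

v (velocity) has dimensions [L T^-1].
V (voltage) has dimensions [I^-1 L^2 M T^-3].
B (magnetic field) has dimensions [I^-1 M T^-2].
d (distance) has dimensions [L].

Left side: [I^-1 L^2 M T^-3]
Right side: [I L^2 M^-1 T]

The two sides have different dimensions, so the equation is NOT dimensionally consistent.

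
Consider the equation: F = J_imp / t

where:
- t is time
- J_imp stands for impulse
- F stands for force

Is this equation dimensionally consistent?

Yes

t (time) has dimensions [T].
J_imp (impulse) has dimensions [L M T^-1].
F (force) has dimensions [L M T^-2].

Left side: [L M T^-2]
Right side: [L M T^-2]

Both sides have the same dimensions, so the equation is dimensionally consistent.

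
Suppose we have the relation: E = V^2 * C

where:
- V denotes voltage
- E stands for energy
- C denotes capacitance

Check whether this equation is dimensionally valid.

Yes

V (voltage) has dimensions [I^-1 L^2 M T^-3].
E (energy) has dimensions [L^2 M T^-2].
C (capacitance) has dimensions [I^2 L^-2 M^-1 T^4].

Left side: [L^2 M T^-2]
Right side: [L^2 M T^-2]

Both sides have the same dimensions, so the equation is dimensionally consistent.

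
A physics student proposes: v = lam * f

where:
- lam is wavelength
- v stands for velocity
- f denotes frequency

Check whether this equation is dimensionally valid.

Yes

lam (wavelength) has dimensions [L].
v (velocity) has dimensions [L T^-1].
f (frequency) has dimensions [T^-1].

Left side: [L T^-1]
Right side: [L T^-1]

Both sides have the same dimensions, so the equation is dimensionally consistent.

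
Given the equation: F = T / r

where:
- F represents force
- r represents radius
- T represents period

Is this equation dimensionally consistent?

No

F (force) has dimensions [L M T^-2].
r (radius) has dimensions [L].
T (period) has dimensions [T].

Left side: [L M T^-2]
Right side: [L^-1 T]

The two sides have different dimensions, so the equation is NOT dimensionally consistent.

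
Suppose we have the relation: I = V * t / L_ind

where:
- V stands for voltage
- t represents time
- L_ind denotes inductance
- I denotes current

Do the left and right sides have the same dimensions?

Yes

V (voltage) has dimensions [I^-1 L^2 M T^-3].
t (time) has dimensions [T].
L_ind (inductance) has dimensions [I^-2 L^2 M T^-2].
I (current) has dimensions [I].

Left side: [I]
Right side: [I]

Both sides have the same dimensions, so the equation is dimensionally consistent.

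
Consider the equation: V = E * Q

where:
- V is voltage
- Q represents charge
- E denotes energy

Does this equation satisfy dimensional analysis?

No

V (voltage) has dimensions [I^-1 L^2 M T^-3].
Q (charge) has dimensions [I T].
E (energy) has dimensions [L^2 M T^-2].

Left side: [I^-1 L^2 M T^-3]
Right side: [I L^2 M T^-1]

The two sides have different dimensions, so the equation is NOT dimensionally consistent.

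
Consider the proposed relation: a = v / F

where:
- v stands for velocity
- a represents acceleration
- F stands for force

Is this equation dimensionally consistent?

No

v (velocity) has dimensions [L T^-1].
a (acceleration) has dimensions [L T^-2].
F (force) has dimensions [L M T^-2].

Left side: [L T^-2]
Right side: [M^-1 T]

The two sides have different dimensions, so the equation is NOT dimensionally consistent.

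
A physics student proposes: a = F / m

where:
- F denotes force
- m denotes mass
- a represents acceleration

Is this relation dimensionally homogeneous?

Yes

F (force) has dimensions [L M T^-2].
m (mass) has dimensions [M].
a (acceleration) has dimensions [L T^-2].

Left side: [L T^-2]
Right side: [L T^-2]

Both sides have the same dimensions, so the equation is dimensionally consistent.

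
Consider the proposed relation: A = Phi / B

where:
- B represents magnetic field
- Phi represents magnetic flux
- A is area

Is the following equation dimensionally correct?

Yes

B (magnetic field) has dimensions [I^-1 M T^-2].
Phi (magnetic flux) has dimensions [I^-1 L^2 M T^-2].
A (area) has dimensions [L^2].

Left side: [L^2]
Right side: [L^2]

Both sides have the same dimensions, so the equation is dimensionally consistent.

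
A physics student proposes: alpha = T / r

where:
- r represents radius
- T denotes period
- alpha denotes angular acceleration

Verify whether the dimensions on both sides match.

No

r (radius) has dimensions [L].
T (period) has dimensions [T].
alpha (angular acceleration) has dimensions [T^-2].

Left side: [T^-2]
Right side: [L^-1 T]

The two sides have different dimensions, so the equation is NOT dimensionally consistent.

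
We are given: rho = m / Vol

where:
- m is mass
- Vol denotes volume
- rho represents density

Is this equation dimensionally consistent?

Yes

m (mass) has dimensions [M].
Vol (volume) has dimensions [L^3].
rho (density) has dimensions [L^-3 M].

Left side: [L^-3 M]
Right side: [L^-3 M]

Both sides have the same dimensions, so the equation is dimensionally consistent.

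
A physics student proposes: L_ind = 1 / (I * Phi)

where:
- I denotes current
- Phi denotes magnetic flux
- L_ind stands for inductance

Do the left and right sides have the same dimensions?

No

I (current) has dimensions [I].
Phi (magnetic flux) has dimensions [I^-1 L^2 M T^-2].
L_ind (inductance) has dimensions [I^-2 L^2 M T^-2].

Left side: [I^-2 L^2 M T^-2]
Right side: [L^-2 M^-1 T^2]

The two sides have different dimensions, so the equation is NOT dimensionally consistent.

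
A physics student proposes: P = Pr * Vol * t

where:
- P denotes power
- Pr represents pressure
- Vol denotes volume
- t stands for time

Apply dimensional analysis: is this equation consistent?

No

P (power) has dimensions [L^2 M T^-3].
Pr (pressure) has dimensions [L^-1 M T^-2].
Vol (volume) has dimensions [L^3].
t (time) has dimensions [T].

Left side: [L^2 M T^-3]
Right side: [L^2 M T^-1]

The two sides have different dimensions, so the equation is NOT dimensionally consistent.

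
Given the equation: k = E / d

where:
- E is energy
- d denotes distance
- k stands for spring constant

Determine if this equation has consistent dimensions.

No

E (energy) has dimensions [L^2 M T^-2].
d (distance) has dimensions [L].
k (spring constant) has dimensions [M T^-2].

Left side: [M T^-2]
Right side: [L M T^-2]

The two sides have different dimensions, so the equation is NOT dimensionally consistent.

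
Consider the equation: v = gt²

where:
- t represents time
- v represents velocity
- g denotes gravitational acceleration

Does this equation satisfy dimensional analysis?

No

t (time) has dimensions [T].
v (velocity) has dimensions [L T^-1].
g (gravitational acceleration) has dimensions [L T^-2].

Left side: [L T^-1]
Right side: [L]

The two sides have different dimensions, so the equation is NOT dimensionally consistent.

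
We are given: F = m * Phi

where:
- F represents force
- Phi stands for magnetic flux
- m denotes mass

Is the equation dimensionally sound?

No

F (force) has dimensions [L M T^-2].
Phi (magnetic flux) has dimensions [I^-1 L^2 M T^-2].
m (mass) has dimensions [M].

Left side: [L M T^-2]
Right side: [I^-1 L^2 M^2 T^-2]

The two sides have different dimensions, so the equation is NOT dimensionally consistent.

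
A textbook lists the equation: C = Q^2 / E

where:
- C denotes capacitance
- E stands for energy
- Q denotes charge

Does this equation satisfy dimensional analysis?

Yes

C (capacitance) has dimensions [I^2 L^-2 M^-1 T^4].
E (energy) has dimensions [L^2 M T^-2].
Q (charge) has dimensions [I T].

Left side: [I^2 L^-2 M^-1 T^4]
Right side: [I^2 L^-2 M^-1 T^4]

Both sides have the same dimensions, so the equation is dimensionally consistent.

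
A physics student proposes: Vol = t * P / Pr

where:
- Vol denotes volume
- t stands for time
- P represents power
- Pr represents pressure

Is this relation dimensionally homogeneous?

Yes

Vol (volume) has dimensions [L^3].
t (time) has dimensions [T].
P (power) has dimensions [L^2 M T^-3].
Pr (pressure) has dimensions [L^-1 M T^-2].

Left side: [L^3]
Right side: [L^3]

Both sides have the same dimensions, so the equation is dimensionally consistent.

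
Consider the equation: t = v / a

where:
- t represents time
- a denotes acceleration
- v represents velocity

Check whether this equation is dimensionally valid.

Yes

t (time) has dimensions [T].
a (acceleration) has dimensions [L T^-2].
v (velocity) has dimensions [L T^-1].

Left side: [T]
Right side: [T]

Both sides have the same dimensions, so the equation is dimensionally consistent.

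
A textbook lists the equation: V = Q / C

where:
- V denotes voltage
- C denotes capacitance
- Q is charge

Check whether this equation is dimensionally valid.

Yes

V (voltage) has dimensions [I^-1 L^2 M T^-3].
C (capacitance) has dimensions [I^2 L^-2 M^-1 T^4].
Q (charge) has dimensions [I T].

Left side: [I^-1 L^2 M T^-3]
Right side: [I^-1 L^2 M T^-3]

Both sides have the same dimensions, so the equation is dimensionally consistent.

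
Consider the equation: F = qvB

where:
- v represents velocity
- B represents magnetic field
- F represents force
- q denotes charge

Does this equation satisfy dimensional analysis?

Yes

v (velocity) has dimensions [L T^-1].
B (magnetic field) has dimensions [I^-1 M T^-2].
F (force) has dimensions [L M T^-2].
q (charge) has dimensions [I T].

Left side: [L M T^-2]
Right side: [L M T^-2]

Both sides have the same dimensions, so the equation is dimensionally consistent.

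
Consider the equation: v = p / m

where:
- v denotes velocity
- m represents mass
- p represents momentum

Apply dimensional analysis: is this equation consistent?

Yes

v (velocity) has dimensions [L T^-1].
m (mass) has dimensions [M].
p (momentum) has dimensions [L M T^-1].

Left side: [L T^-1]
Right side: [L T^-1]

Both sides have the same dimensions, so the equation is dimensionally consistent.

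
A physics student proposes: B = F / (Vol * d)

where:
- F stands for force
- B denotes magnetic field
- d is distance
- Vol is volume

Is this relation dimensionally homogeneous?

No

F (force) has dimensions [L M T^-2].
B (magnetic field) has dimensions [I^-1 M T^-2].
d (distance) has dimensions [L].
Vol (volume) has dimensions [L^3].

Left side: [I^-1 M T^-2]
Right side: [L^-3 M T^-2]

The two sides have different dimensions, so the equation is NOT dimensionally consistent.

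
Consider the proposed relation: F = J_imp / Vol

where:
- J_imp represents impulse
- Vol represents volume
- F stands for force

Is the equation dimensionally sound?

No

J_imp (impulse) has dimensions [L M T^-1].
Vol (volume) has dimensions [L^3].
F (force) has dimensions [L M T^-2].

Left side: [L M T^-2]
Right side: [L^-2 M T^-1]

The two sides have different dimensions, so the equation is NOT dimensionally consistent.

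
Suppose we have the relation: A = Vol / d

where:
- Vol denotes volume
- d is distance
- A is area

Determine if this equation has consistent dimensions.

Yes

Vol (volume) has dimensions [L^3].
d (distance) has dimensions [L].
A (area) has dimensions [L^2].

Left side: [L^2]
Right side: [L^2]

Both sides have the same dimensions, so the equation is dimensionally consistent.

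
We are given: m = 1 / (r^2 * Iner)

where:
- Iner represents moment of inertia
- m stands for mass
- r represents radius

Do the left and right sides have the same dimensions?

No

Iner (moment of inertia) has dimensions [L^2 M].
m (mass) has dimensions [M].
r (radius) has dimensions [L].

Left side: [M]
Right side: [L^-4 M^-1]

The two sides have different dimensions, so the equation is NOT dimensionally consistent.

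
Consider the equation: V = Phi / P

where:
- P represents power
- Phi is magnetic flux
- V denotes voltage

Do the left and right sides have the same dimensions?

No

P (power) has dimensions [L^2 M T^-3].
Phi (magnetic flux) has dimensions [I^-1 L^2 M T^-2].
V (voltage) has dimensions [I^-1 L^2 M T^-3].

Left side: [I^-1 L^2 M T^-3]
Right side: [I^-1 T]

The two sides have different dimensions, so the equation is NOT dimensionally consistent.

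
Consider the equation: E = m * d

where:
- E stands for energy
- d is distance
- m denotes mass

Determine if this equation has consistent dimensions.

No

E (energy) has dimensions [L^2 M T^-2].
d (distance) has dimensions [L].
m (mass) has dimensions [M].

Left side: [L^2 M T^-2]
Right side: [L M]

The two sides have different dimensions, so the equation is NOT dimensionally consistent.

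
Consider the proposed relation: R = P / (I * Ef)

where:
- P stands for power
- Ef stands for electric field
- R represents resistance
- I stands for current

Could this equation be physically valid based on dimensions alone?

No

P (power) has dimensions [L^2 M T^-3].
Ef (electric field) has dimensions [I^-1 L M T^-3].
R (resistance) has dimensions [I^-2 L^2 M T^-3].
I (current) has dimensions [I].

Left side: [I^-2 L^2 M T^-3]
Right side: [L]

The two sides have different dimensions, so the equation is NOT dimensionally consistent.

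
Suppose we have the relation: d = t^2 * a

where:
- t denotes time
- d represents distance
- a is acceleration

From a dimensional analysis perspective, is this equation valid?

Yes

t (time) has dimensions [T].
d (distance) has dimensions [L].
a (acceleration) has dimensions [L T^-2].

Left side: [L]
Right side: [L]

Both sides have the same dimensions, so the equation is dimensionally consistent.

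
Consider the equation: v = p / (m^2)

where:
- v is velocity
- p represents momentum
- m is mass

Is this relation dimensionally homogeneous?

No

v (velocity) has dimensions [L T^-1].
p (momentum) has dimensions [L M T^-1].
m (mass) has dimensions [M].

Left side: [L T^-1]
Right side: [L M^-1 T^-1]

The two sides have different dimensions, so the equation is NOT dimensionally consistent.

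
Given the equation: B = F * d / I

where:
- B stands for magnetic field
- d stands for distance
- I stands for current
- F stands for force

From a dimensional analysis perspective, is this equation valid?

No

B (magnetic field) has dimensions [I^-1 M T^-2].
d (distance) has dimensions [L].
I (current) has dimensions [I].
F (force) has dimensions [L M T^-2].

Left side: [I^-1 M T^-2]
Right side: [I^-1 L^2 M T^-2]

The two sides have different dimensions, so the equation is NOT dimensionally consistent.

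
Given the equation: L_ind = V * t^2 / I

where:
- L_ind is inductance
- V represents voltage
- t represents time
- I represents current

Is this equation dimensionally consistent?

No

L_ind (inductance) has dimensions [I^-2 L^2 M T^-2].
V (voltage) has dimensions [I^-1 L^2 M T^-3].
t (time) has dimensions [T].
I (current) has dimensions [I].

Left side: [I^-2 L^2 M T^-2]
Right side: [I^-2 L^2 M T^-1]

The two sides have different dimensions, so the equation is NOT dimensionally consistent.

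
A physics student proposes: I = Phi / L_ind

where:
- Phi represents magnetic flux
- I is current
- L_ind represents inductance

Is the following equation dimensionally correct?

Yes

Phi (magnetic flux) has dimensions [I^-1 L^2 M T^-2].
I (current) has dimensions [I].
L_ind (inductance) has dimensions [I^-2 L^2 M T^-2].

Left side: [I]
Right side: [I]

Both sides have the same dimensions, so the equation is dimensionally consistent.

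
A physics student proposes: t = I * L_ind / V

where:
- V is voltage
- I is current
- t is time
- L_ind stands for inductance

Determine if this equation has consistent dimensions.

Yes

V (voltage) has dimensions [I^-1 L^2 M T^-3].
I (current) has dimensions [I].
t (time) has dimensions [T].
L_ind (inductance) has dimensions [I^-2 L^2 M T^-2].

Left side: [T]
Right side: [T]

Both sides have the same dimensions, so the equation is dimensionally consistent.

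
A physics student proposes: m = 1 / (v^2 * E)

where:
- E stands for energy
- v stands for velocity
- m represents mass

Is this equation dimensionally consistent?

No

E (energy) has dimensions [L^2 M T^-2].
v (velocity) has dimensions [L T^-1].
m (mass) has dimensions [M].

Left side: [M]
Right side: [L^-4 M^-1 T^4]

The two sides have different dimensions, so the equation is NOT dimensionally consistent.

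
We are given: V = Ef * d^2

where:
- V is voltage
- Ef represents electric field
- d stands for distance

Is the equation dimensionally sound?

No

V (voltage) has dimensions [I^-1 L^2 M T^-3].
Ef (electric field) has dimensions [I^-1 L M T^-3].
d (distance) has dimensions [L].

Left side: [I^-1 L^2 M T^-3]
Right side: [I^-1 L^3 M T^-3]

The two sides have different dimensions, so the equation is NOT dimensionally consistent.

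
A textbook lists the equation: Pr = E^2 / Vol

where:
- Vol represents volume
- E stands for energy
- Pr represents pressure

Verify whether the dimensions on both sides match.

No

Vol (volume) has dimensions [L^3].
E (energy) has dimensions [L^2 M T^-2].
Pr (pressure) has dimensions [L^-1 M T^-2].

Left side: [L^-1 M T^-2]
Right side: [L M^2 T^-4]

The two sides have different dimensions, so the equation is NOT dimensionally consistent.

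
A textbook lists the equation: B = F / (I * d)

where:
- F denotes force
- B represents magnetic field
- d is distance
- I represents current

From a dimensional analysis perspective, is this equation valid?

Yes

F (force) has dimensions [L M T^-2].
B (magnetic field) has dimensions [I^-1 M T^-2].
d (distance) has dimensions [L].
I (current) has dimensions [I].

Left side: [I^-1 M T^-2]
Right side: [I^-1 M T^-2]

Both sides have the same dimensions, so the equation is dimensionally consistent.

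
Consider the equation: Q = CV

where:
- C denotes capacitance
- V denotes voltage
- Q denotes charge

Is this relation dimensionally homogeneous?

Yes

C (capacitance) has dimensions [I^2 L^-2 M^-1 T^4].
V (voltage) has dimensions [I^-1 L^2 M T^-3].
Q (charge) has dimensions [I T].

Left side: [I T]
Right side: [I T]

Both sides have the same dimensions, so the equation is dimensionally consistent.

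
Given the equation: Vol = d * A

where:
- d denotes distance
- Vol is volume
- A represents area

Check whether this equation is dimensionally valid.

Yes

d (distance) has dimensions [L].
Vol (volume) has dimensions [L^3].
A (area) has dimensions [L^2].

Left side: [L^3]
Right side: [L^3]

Both sides have the same dimensions, so the equation is dimensionally consistent.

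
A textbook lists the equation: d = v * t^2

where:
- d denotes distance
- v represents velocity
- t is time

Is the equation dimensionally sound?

No

d (distance) has dimensions [L].
v (velocity) has dimensions [L T^-1].
t (time) has dimensions [T].

Left side: [L]
Right side: [L T]

The two sides have different dimensions, so the equation is NOT dimensionally consistent.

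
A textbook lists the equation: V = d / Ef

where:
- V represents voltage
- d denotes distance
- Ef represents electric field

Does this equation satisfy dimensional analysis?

No

V (voltage) has dimensions [I^-1 L^2 M T^-3].
d (distance) has dimensions [L].
Ef (electric field) has dimensions [I^-1 L M T^-3].

Left side: [I^-1 L^2 M T^-3]
Right side: [I M^-1 T^3]

The two sides have different dimensions, so the equation is NOT dimensionally consistent.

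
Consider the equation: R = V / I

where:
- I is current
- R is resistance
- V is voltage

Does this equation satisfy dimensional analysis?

Yes

I (current) has dimensions [I].
R (resistance) has dimensions [I^-2 L^2 M T^-3].
V (voltage) has dimensions [I^-1 L^2 M T^-3].

Left side: [I^-2 L^2 M T^-3]
Right side: [I^-2 L^2 M T^-3]

Both sides have the same dimensions, so the equation is dimensionally consistent.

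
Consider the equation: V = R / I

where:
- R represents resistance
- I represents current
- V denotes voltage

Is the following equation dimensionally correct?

No

R (resistance) has dimensions [I^-2 L^2 M T^-3].
I (current) has dimensions [I].
V (voltage) has dimensions [I^-1 L^2 M T^-3].

Left side: [I^-1 L^2 M T^-3]
Right side: [I^-3 L^2 M T^-3]

The two sides have different dimensions, so the equation is NOT dimensionally consistent.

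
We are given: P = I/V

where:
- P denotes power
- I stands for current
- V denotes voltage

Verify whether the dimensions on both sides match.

No

P (power) has dimensions [L^2 M T^-3].
I (current) has dimensions [I].
V (voltage) has dimensions [I^-1 L^2 M T^-3].

Left side: [L^2 M T^-3]
Right side: [I^2 L^-2 M^-1 T^3]

The two sides have different dimensions, so the equation is NOT dimensionally consistent.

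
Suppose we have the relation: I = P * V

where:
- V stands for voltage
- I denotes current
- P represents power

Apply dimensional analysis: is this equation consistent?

No

V (voltage) has dimensions [I^-1 L^2 M T^-3].
I (current) has dimensions [I].
P (power) has dimensions [L^2 M T^-3].

Left side: [I]
Right side: [I^-1 L^4 M^2 T^-6]

The two sides have different dimensions, so the equation is NOT dimensionally consistent.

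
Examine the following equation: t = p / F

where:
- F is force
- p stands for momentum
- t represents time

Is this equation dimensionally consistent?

Yes

F (force) has dimensions [L M T^-2].
p (momentum) has dimensions [L M T^-1].
t (time) has dimensions [T].

Left side: [T]
Right side: [T]

Both sides have the same dimensions, so the equation is dimensionally consistent.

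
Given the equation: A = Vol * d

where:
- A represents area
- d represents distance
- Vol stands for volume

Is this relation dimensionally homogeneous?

No

A (area) has dimensions [L^2].
d (distance) has dimensions [L].
Vol (volume) has dimensions [L^3].

Left side: [L^2]
Right side: [L^4]

The two sides have different dimensions, so the equation is NOT dimensionally consistent.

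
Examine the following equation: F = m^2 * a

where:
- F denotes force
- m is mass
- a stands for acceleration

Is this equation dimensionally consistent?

No

F (force) has dimensions [L M T^-2].
m (mass) has dimensions [M].
a (acceleration) has dimensions [L T^-2].

Left side: [L M T^-2]
Right side: [L M^2 T^-2]

The two sides have different dimensions, so the equation is NOT dimensionally consistent.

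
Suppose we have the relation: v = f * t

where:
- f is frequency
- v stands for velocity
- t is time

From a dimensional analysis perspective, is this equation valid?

No

f (frequency) has dimensions [T^-1].
v (velocity) has dimensions [L T^-1].
t (time) has dimensions [T].

Left side: [L T^-1]
Right side: [dimensionless]

The two sides have different dimensions, so the equation is NOT dimensionally consistent.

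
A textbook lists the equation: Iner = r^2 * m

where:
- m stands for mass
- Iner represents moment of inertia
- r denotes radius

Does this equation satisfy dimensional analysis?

Yes

m (mass) has dimensions [M].
Iner (moment of inertia) has dimensions [L^2 M].
r (radius) has dimensions [L].

Left side: [L^2 M]
Right side: [L^2 M]

Both sides have the same dimensions, so the equation is dimensionally consistent.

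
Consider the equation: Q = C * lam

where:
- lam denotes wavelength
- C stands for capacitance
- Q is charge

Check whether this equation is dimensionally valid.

No

lam (wavelength) has dimensions [L].
C (capacitance) has dimensions [I^2 L^-2 M^-1 T^4].
Q (charge) has dimensions [I T].

Left side: [I T]
Right side: [I^2 L^-1 M^-1 T^4]

The two sides have different dimensions, so the equation is NOT dimensionally consistent.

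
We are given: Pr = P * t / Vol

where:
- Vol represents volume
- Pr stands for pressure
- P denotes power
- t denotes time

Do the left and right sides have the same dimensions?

Yes

Vol (volume) has dimensions [L^3].
Pr (pressure) has dimensions [L^-1 M T^-2].
P (power) has dimensions [L^2 M T^-3].
t (time) has dimensions [T].

Left side: [L^-1 M T^-2]
Right side: [L^-1 M T^-2]

Both sides have the same dimensions, so the equation is dimensionally consistent.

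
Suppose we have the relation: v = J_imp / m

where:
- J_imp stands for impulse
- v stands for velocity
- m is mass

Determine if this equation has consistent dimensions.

Yes

J_imp (impulse) has dimensions [L M T^-1].
v (velocity) has dimensions [L T^-1].
m (mass) has dimensions [M].

Left side: [L T^-1]
Right side: [L T^-1]

Both sides have the same dimensions, so the equation is dimensionally consistent.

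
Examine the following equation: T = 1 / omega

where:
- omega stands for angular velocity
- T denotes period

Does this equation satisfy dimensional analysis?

Yes

omega (angular velocity) has dimensions [T^-1].
T (period) has dimensions [T].

Left side: [T]
Right side: [T]

Both sides have the same dimensions, so the equation is dimensionally consistent.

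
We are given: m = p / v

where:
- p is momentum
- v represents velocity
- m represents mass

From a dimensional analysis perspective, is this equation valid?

Yes

p (momentum) has dimensions [L M T^-1].
v (velocity) has dimensions [L T^-1].
m (mass) has dimensions [M].

Left side: [M]
Right side: [M]

Both sides have the same dimensions, so the equation is dimensionally consistent.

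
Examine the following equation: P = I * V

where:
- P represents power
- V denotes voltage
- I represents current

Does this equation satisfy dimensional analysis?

Yes

P (power) has dimensions [L^2 M T^-3].
V (voltage) has dimensions [I^-1 L^2 M T^-3].
I (current) has dimensions [I].

Left side: [L^2 M T^-3]
Right side: [L^2 M T^-3]

Both sides have the same dimensions, so the equation is dimensionally consistent.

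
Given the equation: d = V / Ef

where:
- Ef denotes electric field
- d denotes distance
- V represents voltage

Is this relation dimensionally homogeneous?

Yes

Ef (electric field) has dimensions [I^-1 L M T^-3].
d (distance) has dimensions [L].
V (voltage) has dimensions [I^-1 L^2 M T^-3].

Left side: [L]
Right side: [L]

Both sides have the same dimensions, so the equation is dimensionally consistent.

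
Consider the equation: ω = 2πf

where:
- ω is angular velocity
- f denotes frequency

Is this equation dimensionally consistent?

Yes

ω (angular velocity) has dimensions [T^-1].
f (frequency) has dimensions [T^-1].

Left side: [T^-1]
Right side: [T^-1]

Both sides have the same dimensions, so the equation is dimensionally consistent.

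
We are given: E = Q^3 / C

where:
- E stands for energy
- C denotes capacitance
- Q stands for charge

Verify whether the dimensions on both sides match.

No

E (energy) has dimensions [L^2 M T^-2].
C (capacitance) has dimensions [I^2 L^-2 M^-1 T^4].
Q (charge) has dimensions [I T].

Left side: [L^2 M T^-2]
Right side: [I L^2 M T^-1]

The two sides have different dimensions, so the equation is NOT dimensionally consistent.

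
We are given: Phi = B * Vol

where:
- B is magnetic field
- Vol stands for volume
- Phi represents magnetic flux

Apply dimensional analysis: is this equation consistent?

No

B (magnetic field) has dimensions [I^-1 M T^-2].
Vol (volume) has dimensions [L^3].
Phi (magnetic flux) has dimensions [I^-1 L^2 M T^-2].

Left side: [I^-1 L^2 M T^-2]
Right side: [I^-1 L^3 M T^-2]

The two sides have different dimensions, so the equation is NOT dimensionally consistent.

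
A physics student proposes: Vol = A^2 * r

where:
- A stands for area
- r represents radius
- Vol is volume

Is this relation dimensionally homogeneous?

No

A (area) has dimensions [L^2].
r (radius) has dimensions [L].
Vol (volume) has dimensions [L^3].

Left side: [L^3]
Right side: [L^5]

The two sides have different dimensions, so the equation is NOT dimensionally consistent.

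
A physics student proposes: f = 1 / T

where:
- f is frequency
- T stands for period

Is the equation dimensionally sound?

Yes

f (frequency) has dimensions [T^-1].
T (period) has dimensions [T].

Left side: [T^-1]
Right side: [T^-1]

Both sides have the same dimensions, so the equation is dimensionally consistent.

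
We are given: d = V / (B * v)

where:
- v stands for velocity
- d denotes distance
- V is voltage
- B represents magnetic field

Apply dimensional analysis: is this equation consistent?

Yes

v (velocity) has dimensions [L T^-1].
d (distance) has dimensions [L].
V (voltage) has dimensions [I^-1 L^2 M T^-3].
B (magnetic field) has dimensions [I^-1 M T^-2].

Left side: [L]
Right side: [L]

Both sides have the same dimensions, so the equation is dimensionally consistent.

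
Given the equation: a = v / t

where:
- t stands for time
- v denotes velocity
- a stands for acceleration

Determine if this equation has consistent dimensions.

Yes

t (time) has dimensions [T].
v (velocity) has dimensions [L T^-1].
a (acceleration) has dimensions [L T^-2].

Left side: [L T^-2]
Right side: [L T^-2]

Both sides have the same dimensions, so the equation is dimensionally consistent.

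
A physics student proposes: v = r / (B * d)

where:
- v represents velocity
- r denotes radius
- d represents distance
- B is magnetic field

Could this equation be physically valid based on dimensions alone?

No

v (velocity) has dimensions [L T^-1].
r (radius) has dimensions [L].
d (distance) has dimensions [L].
B (magnetic field) has dimensions [I^-1 M T^-2].

Left side: [L T^-1]
Right side: [I M^-1 T^2]

The two sides have different dimensions, so the equation is NOT dimensionally consistent.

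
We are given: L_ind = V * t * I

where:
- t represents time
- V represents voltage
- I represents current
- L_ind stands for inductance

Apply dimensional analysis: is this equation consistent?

No

t (time) has dimensions [T].
V (voltage) has dimensions [I^-1 L^2 M T^-3].
I (current) has dimensions [I].
L_ind (inductance) has dimensions [I^-2 L^2 M T^-2].

Left side: [I^-2 L^2 M T^-2]
Right side: [L^2 M T^-2]

The two sides have different dimensions, so the equation is NOT dimensionally consistent.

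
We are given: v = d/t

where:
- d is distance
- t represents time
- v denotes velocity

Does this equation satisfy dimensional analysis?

Yes

d (distance) has dimensions [L].
t (time) has dimensions [T].
v (velocity) has dimensions [L T^-1].

Left side: [L T^-1]
Right side: [L T^-1]

Both sides have the same dimensions, so the equation is dimensionally consistent.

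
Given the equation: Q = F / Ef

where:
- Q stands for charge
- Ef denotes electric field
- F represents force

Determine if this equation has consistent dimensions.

Yes

Q (charge) has dimensions [I T].
Ef (electric field) has dimensions [I^-1 L M T^-3].
F (force) has dimensions [L M T^-2].

Left side: [I T]
Right side: [I T]

Both sides have the same dimensions, so the equation is dimensionally consistent.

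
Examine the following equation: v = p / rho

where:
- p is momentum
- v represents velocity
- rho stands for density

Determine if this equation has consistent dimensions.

No

p (momentum) has dimensions [L M T^-1].
v (velocity) has dimensions [L T^-1].
rho (density) has dimensions [L^-3 M].

Left side: [L T^-1]
Right side: [L^4 T^-1]

The two sides have different dimensions, so the equation is NOT dimensionally consistent.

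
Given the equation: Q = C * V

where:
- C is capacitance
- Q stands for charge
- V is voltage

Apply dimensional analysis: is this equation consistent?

Yes

C (capacitance) has dimensions [I^2 L^-2 M^-1 T^4].
Q (charge) has dimensions [I T].
V (voltage) has dimensions [I^-1 L^2 M T^-3].

Left side: [I T]
Right side: [I T]

Both sides have the same dimensions, so the equation is dimensionally consistent.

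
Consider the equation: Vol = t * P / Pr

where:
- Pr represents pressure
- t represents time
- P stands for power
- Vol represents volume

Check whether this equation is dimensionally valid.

Yes

Pr (pressure) has dimensions [L^-1 M T^-2].
t (time) has dimensions [T].
P (power) has dimensions [L^2 M T^-3].
Vol (volume) has dimensions [L^3].

Left side: [L^3]
Right side: [L^3]

Both sides have the same dimensions, so the equation is dimensionally consistent.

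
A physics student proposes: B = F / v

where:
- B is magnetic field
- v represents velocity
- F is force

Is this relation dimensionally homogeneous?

No

B (magnetic field) has dimensions [I^-1 M T^-2].
v (velocity) has dimensions [L T^-1].
F (force) has dimensions [L M T^-2].

Left side: [I^-1 M T^-2]
Right side: [M T^-1]

The two sides have different dimensions, so the equation is NOT dimensionally consistent.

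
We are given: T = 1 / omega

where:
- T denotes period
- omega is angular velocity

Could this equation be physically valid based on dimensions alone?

Yes

T (period) has dimensions [T].
omega (angular velocity) has dimensions [T^-1].

Left side: [T]
Right side: [T]

Both sides have the same dimensions, so the equation is dimensionally consistent.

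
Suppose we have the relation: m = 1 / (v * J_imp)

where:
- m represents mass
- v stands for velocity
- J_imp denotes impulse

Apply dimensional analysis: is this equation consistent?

No

m (mass) has dimensions [M].
v (velocity) has dimensions [L T^-1].
J_imp (impulse) has dimensions [L M T^-1].

Left side: [M]
Right side: [L^-2 M^-1 T^2]

The two sides have different dimensions, so the equation is NOT dimensionally consistent.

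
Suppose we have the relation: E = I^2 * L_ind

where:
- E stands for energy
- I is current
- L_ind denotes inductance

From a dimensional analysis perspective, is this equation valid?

Yes

E (energy) has dimensions [L^2 M T^-2].
I (current) has dimensions [I].
L_ind (inductance) has dimensions [I^-2 L^2 M T^-2].

Left side: [L^2 M T^-2]
Right side: [L^2 M T^-2]

Both sides have the same dimensions, so the equation is dimensionally consistent.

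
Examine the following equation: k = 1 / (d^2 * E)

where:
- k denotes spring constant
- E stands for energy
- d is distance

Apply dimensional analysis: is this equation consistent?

No

k (spring constant) has dimensions [M T^-2].
E (energy) has dimensions [L^2 M T^-2].
d (distance) has dimensions [L].

Left side: [M T^-2]
Right side: [L^-4 M^-1 T^2]

The two sides have different dimensions, so the equation is NOT dimensionally consistent.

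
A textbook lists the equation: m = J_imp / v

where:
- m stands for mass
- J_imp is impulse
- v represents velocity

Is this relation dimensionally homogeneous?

Yes

m (mass) has dimensions [M].
J_imp (impulse) has dimensions [L M T^-1].
v (velocity) has dimensions [L T^-1].

Left side: [M]
Right side: [M]

Both sides have the same dimensions, so the equation is dimensionally consistent.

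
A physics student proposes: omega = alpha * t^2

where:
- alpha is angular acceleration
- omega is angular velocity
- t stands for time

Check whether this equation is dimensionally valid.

No

alpha (angular acceleration) has dimensions [T^-2].
omega (angular velocity) has dimensions [T^-1].
t (time) has dimensions [T].

Left side: [T^-1]
Right side: [dimensionless]

The two sides have different dimensions, so the equation is NOT dimensionally consistent.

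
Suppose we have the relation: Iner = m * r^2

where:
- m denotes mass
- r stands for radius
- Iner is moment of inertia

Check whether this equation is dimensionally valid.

Yes

m (mass) has dimensions [M].
r (radius) has dimensions [L].
Iner (moment of inertia) has dimensions [L^2 M].

Left side: [L^2 M]
Right side: [L^2 M]

Both sides have the same dimensions, so the equation is dimensionally consistent.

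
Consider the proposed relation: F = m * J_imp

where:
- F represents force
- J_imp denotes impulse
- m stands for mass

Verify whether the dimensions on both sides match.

No

F (force) has dimensions [L M T^-2].
J_imp (impulse) has dimensions [L M T^-1].
m (mass) has dimensions [M].

Left side: [L M T^-2]
Right side: [L M^2 T^-1]

The two sides have different dimensions, so the equation is NOT dimensionally consistent.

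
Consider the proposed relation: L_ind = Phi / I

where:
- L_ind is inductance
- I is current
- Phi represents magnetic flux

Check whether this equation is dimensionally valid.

Yes

L_ind (inductance) has dimensions [I^-2 L^2 M T^-2].
I (current) has dimensions [I].
Phi (magnetic flux) has dimensions [I^-1 L^2 M T^-2].

Left side: [I^-2 L^2 M T^-2]
Right side: [I^-2 L^2 M T^-2]

Both sides have the same dimensions, so the equation is dimensionally consistent.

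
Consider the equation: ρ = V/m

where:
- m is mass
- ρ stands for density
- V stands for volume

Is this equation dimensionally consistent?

No

m (mass) has dimensions [M].
ρ (density) has dimensions [L^-3 M].
V (volume) has dimensions [L^3].

Left side: [L^-3 M]
Right side: [L^3 M^-1]

The two sides have different dimensions, so the equation is NOT dimensionally consistent.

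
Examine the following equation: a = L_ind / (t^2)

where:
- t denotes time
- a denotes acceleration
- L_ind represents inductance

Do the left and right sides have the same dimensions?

No

t (time) has dimensions [T].
a (acceleration) has dimensions [L T^-2].
L_ind (inductance) has dimensions [I^-2 L^2 M T^-2].

Left side: [L T^-2]
Right side: [I^-2 L^2 M T^-4]

The two sides have different dimensions, so the equation is NOT dimensionally consistent.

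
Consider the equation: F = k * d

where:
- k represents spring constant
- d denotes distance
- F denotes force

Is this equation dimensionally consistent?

Yes

k (spring constant) has dimensions [M T^-2].
d (distance) has dimensions [L].
F (force) has dimensions [L M T^-2].

Left side: [L M T^-2]
Right side: [L M T^-2]

Both sides have the same dimensions, so the equation is dimensionally consistent.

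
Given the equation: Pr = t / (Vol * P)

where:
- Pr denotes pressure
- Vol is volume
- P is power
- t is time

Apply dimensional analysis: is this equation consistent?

No

Pr (pressure) has dimensions [L^-1 M T^-2].
Vol (volume) has dimensions [L^3].
P (power) has dimensions [L^2 M T^-3].
t (time) has dimensions [T].

Left side: [L^-1 M T^-2]
Right side: [L^-5 M^-1 T^4]

The two sides have different dimensions, so the equation is NOT dimensionally consistent.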